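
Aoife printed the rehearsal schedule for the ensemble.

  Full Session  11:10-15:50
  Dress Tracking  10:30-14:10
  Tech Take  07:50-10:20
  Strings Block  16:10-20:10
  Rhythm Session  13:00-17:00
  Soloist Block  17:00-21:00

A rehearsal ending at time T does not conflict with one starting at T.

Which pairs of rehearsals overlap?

Sorted by start: Tech Take, Dress Tracking, Full Session, Rhythm Session, Strings Block, Soloist Block.
Dress Tracking starts after Tech Take ends, so Tech Take has no further overlaps.
Full Session starts before Dress Tracking ends → Dress Tracking and Full Session overlap.
Rhythm Session starts before Dress Tracking ends → Dress Tracking and Rhythm Session overlap.
Strings Block starts after Dress Tracking ends, so Dress Tracking has no further overlaps.
Rhythm Session starts before Full Session ends → Full Session and Rhythm Session overlap.
Strings Block starts after Full Session ends, so Full Session has no further overlaps.
Strings Block starts before Rhythm Session ends → Rhythm Session and Strings Block overlap.
Soloist Block starts exactly when Rhythm Session ends (back-to-back, no overlap).
Soloist Block starts before Strings Block ends → Strings Block and Soloist Block overlap.

Dress Tracking & Full Session, Dress Tracking & Rhythm Session, Full Session & Rhythm Session, Rhythm Session & Strings Block, Soloist Block & Strings Block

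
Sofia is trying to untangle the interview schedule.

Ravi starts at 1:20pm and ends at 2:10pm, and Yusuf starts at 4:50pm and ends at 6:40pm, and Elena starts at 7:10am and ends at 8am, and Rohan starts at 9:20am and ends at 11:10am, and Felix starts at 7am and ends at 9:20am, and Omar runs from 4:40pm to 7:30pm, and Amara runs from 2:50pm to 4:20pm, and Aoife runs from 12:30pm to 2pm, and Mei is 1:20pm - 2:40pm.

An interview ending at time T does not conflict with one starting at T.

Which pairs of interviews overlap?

Aoife & Mei, Aoife & Ravi, Elena & Felix, Mei & Ravi, Omar & Yusuf

Check each pair: they overlap iff neither finishes before the other starts.
Sorted by start: Felix, Elena, Rohan, Aoife, Ravi, Mei, Amara, Omar, Yusuf.
Elena starts before Felix ends → Felix and Elena overlap.
Rohan starts exactly when Felix ends (back-to-back, no overlap) — done with Felix.
Rohan starts after Elena ends — done with Elena.
Aoife starts after Rohan ends — done with Rohan.
Ravi starts before Aoife ends → Aoife and Ravi overlap.
Mei starts before Aoife ends → Aoife and Mei overlap.
Amara starts after Aoife ends — done with Aoife.
Mei starts before Ravi ends → Ravi and Mei overlap.
Amara starts after Ravi ends — done with Ravi.
Amara starts after Mei ends — done with Mei.
Omar starts after Amara ends — done with Amara.
Yusuf starts before Omar ends → Omar and Yusuf overlap.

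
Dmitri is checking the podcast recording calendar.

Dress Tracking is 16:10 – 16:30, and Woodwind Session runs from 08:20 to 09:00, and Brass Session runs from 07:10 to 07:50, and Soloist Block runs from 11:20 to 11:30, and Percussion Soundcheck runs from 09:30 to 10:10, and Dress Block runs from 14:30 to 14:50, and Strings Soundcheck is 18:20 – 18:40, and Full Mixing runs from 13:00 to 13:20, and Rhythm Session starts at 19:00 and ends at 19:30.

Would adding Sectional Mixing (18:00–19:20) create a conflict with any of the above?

Brass Session: ends 07:50 at or before Sectional Mixing starts 18:00 → clear.
Woodwind Session: ends 09:00 at or before Sectional Mixing starts 18:00 → clear.
Percussion Soundcheck: ends 10:10 at or before Sectional Mixing starts 18:00 → clear.
Soloist Block: ends 11:30 at or before Sectional Mixing starts 18:00 → clear.
Full Mixing: ends 13:20 at or before Sectional Mixing starts 18:00 → clear.
Dress Block: ends 14:50 at or before Sectional Mixing starts 18:00 → clear.
Dress Tracking: ends 16:30 at or before Sectional Mixing starts 18:00 → clear.
Strings Soundcheck: starts 18:20 before Sectional Mixing ends 19:20, and ends 18:40 after Sectional Mixing starts 18:00 → overlap.
Rhythm Session: starts 19:00 before Sectional Mixing ends 19:20, and ends 19:30 after Sectional Mixing starts 18:00 → overlap.
Sectional Mixing overlaps Strings Soundcheck, Rhythm Session.

Yes — it overlaps Rhythm Session, Strings Soundcheck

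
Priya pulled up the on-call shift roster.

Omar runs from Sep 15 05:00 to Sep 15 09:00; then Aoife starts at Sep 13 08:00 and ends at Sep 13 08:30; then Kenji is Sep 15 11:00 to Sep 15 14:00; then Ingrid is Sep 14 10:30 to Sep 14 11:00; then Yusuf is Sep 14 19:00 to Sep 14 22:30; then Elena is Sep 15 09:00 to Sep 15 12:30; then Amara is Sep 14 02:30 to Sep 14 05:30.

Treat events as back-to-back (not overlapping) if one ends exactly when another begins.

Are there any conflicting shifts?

Two intervals overlap when each starts before the other ends.
Sorted by start: Aoife, Amara, Ingrid, Yusuf, Omar, Elena, Kenji.
Amara starts after Aoife ends — done with Aoife.
Ingrid starts after Amara ends — done with Amara.
Yusuf starts after Ingrid ends — done with Ingrid.
Omar starts after Yusuf ends — done with Yusuf.
Elena starts exactly when Omar ends (back-to-back, no overlap) — done with Omar.
Kenji starts before Elena ends → Elena and Kenji overlap.
That's a conflict, so the schedule is not conflict-free.

Yes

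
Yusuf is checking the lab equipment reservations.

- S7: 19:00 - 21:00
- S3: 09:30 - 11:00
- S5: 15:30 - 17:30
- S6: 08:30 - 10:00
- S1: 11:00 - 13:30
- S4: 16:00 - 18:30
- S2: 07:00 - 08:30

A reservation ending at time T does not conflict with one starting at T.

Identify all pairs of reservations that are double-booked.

S3 & S6, S4 & S5

Check each pair: they overlap iff neither finishes before the other starts.
Sorted by start: S2, S6, S3, S1, S5, S4, S7.
S6 starts exactly when S2 ends (back-to-back, no overlap), so nothing later overlaps S2 either.
S3 starts before S6 ends → S6 and S3 overlap.
S1 starts after S6 ends, so nothing later overlaps S6 either.
S1 starts exactly when S3 ends (back-to-back, no overlap), so nothing later overlaps S3 either.
S5 starts after S1 ends, so nothing later overlaps S1 either.
S4 starts before S5 ends → S5 and S4 overlap.
S7 starts after S5 ends.
S7 starts after S4 ends.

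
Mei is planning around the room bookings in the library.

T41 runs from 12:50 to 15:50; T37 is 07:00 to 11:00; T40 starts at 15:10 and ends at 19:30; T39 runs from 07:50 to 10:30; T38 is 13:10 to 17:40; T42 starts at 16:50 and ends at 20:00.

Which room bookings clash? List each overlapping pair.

T37 & T39, T38 & T40, T38 & T41, T38 & T42, T40 & T41, T40 & T42

Check each pair: they overlap iff neither finishes before the other starts.
Sorted by start: T37, T39, T41, T38, T40, T42.
T39 starts before T37 ends → T37 and T39 overlap.
T41 starts after T37 ends — done with T37.
T41 starts after T39 ends — done with T39.
T38 starts before T41 ends → T41 and T38 overlap.
T40 starts before T41 ends → T41 and T40 overlap.
T42 starts after T41 ends.
T40 starts before T38 ends → T38 and T40 overlap.
T42 starts before T38 ends → T38 and T42 overlap.
T42 starts before T40 ends → T40 and T42 overlap.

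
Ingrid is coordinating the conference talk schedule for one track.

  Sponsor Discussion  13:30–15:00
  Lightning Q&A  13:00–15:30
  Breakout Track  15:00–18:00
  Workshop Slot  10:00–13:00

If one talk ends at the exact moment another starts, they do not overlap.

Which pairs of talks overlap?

Sorted by start: Workshop Slot, Lightning Q&A, Sponsor Discussion, Breakout Track.
Lightning Q&A starts exactly when Workshop Slot ends (back-to-back, no overlap) — done with Workshop Slot.
Sponsor Discussion starts before Lightning Q&A ends → Lightning Q&A and Sponsor Discussion overlap.
Breakout Track starts before Lightning Q&A ends → Lightning Q&A and Breakout Track overlap.
Breakout Track starts exactly when Sponsor Discussion ends (back-to-back, no overlap).

Breakout Track & Lightning Q&A, Lightning Q&A & Sponsor Discussion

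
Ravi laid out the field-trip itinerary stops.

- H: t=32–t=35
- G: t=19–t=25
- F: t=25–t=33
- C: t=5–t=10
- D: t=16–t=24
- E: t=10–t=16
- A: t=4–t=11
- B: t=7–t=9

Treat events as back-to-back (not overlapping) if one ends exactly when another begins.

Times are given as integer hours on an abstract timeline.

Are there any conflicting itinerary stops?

Two intervals overlap when each starts before the other ends.
Sorted by start: A, C, B, E, D, G, F, H.
C starts before A ends → A and C overlap.
That's a conflict, so the schedule is not conflict-free.

Yes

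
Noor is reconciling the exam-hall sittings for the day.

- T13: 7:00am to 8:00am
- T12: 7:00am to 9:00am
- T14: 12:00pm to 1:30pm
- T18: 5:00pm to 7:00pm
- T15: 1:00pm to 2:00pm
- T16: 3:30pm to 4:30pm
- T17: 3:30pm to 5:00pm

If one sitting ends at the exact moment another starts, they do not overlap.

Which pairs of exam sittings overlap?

T12 & T13, T14 & T15, T16 & T17

Two intervals overlap when each starts before the other ends.
Sorted by start: T12, T13, T14, T15, T16, T17, T18.
T13 starts before T12 ends → T12 and T13 overlap.
T14 starts after T12 ends; T12 is clear from here.
T14 starts after T13 ends; T13 is clear from here.
T15 starts before T14 ends → T14 and T15 overlap.
T16 starts after T14 ends; T14 is clear from here.
T16 starts after T15 ends; T15 is clear from here.
T17 starts before T16 ends → T16 and T17 overlap.
T18 starts after T16 ends.
T18 starts exactly when T17 ends (back-to-back, no overlap).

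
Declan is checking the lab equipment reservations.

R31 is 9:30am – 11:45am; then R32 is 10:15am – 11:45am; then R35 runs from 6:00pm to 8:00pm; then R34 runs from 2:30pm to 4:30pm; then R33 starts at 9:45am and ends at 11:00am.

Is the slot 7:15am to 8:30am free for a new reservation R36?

R31: starts 9:30am at or after R36 ends 8:30am → clear.
R33: starts 9:45am at or after R36 ends 8:30am → clear.
R32: starts 10:15am at or after R36 ends 8:30am → clear.
R34: starts 2:30pm at or after R36 ends 8:30am → clear.
R35: starts 6:00pm at or after R36 ends 8:30am → clear.

Yes — the slot is free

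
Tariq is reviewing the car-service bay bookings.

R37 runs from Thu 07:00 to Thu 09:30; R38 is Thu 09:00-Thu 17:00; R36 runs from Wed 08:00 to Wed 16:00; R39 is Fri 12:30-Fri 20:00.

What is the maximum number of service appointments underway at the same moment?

2

Walk through starts and ends in time order (an end at T is processed before a start at T):
Wed 08:00 start R36 → 1
Wed 16:00 end R36 → 0
Thu 07:00 start R37 → 1
Thu 09:00 start R38 → 2
Thu 09:30 end R37 → 1
Thu 17:00 end R38 → 0
Fri 12:30 start R39 → 1
Fri 20:00 end R39 → 0
Peak is 2, at Thu 09:00 (R37, R38).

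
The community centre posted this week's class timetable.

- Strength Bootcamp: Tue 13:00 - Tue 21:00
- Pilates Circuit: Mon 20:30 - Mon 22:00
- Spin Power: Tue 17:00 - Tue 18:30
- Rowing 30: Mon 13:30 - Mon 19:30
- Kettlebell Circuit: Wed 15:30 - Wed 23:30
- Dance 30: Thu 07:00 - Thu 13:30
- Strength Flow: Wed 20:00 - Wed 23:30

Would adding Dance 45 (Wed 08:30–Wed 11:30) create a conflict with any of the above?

Rowing 30: ends Mon 19:30 at or before Dance 45 starts Wed 08:30 → clear.
Pilates Circuit: ends Mon 22:00 at or before Dance 45 starts Wed 08:30 → clear.
Strength Bootcamp: ends Tue 21:00 at or before Dance 45 starts Wed 08:30 → clear.
Spin Power: ends Tue 18:30 at or before Dance 45 starts Wed 08:30 → clear.
Kettlebell Circuit: starts Wed 15:30 at or after Dance 45 ends Wed 11:30 → clear.
Strength Flow: starts Wed 20:00 at or after Dance 45 ends Wed 11:30 → clear.
Dance 30: starts Thu 07:00 at or after Dance 45 ends Wed 11:30 → clear.

No — it doesn't clash with anything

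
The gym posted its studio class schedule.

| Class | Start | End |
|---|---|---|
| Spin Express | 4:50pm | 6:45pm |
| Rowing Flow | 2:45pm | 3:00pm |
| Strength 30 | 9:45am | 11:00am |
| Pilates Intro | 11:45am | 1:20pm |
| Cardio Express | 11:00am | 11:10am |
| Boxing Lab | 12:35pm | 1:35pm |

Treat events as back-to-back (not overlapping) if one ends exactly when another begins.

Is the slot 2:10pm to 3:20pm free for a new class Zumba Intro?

No — it overlaps Rowing Flow

Strength 30: ends 11:00am at or before Zumba Intro starts 2:10pm → clear.
Cardio Express: ends 11:10am at or before Zumba Intro starts 2:10pm → clear.
Pilates Intro: ends 1:20pm at or before Zumba Intro starts 2:10pm → clear.
Boxing Lab: ends 1:35pm at or before Zumba Intro starts 2:10pm → clear.
Rowing Flow: starts 2:45pm before Zumba Intro ends 3:20pm, and ends 3:00pm after Zumba Intro starts 2:10pm → overlap.
Spin Express: starts 4:50pm at or after Zumba Intro ends 3:20pm → clear.
Zumba Intro overlaps Rowing Flow.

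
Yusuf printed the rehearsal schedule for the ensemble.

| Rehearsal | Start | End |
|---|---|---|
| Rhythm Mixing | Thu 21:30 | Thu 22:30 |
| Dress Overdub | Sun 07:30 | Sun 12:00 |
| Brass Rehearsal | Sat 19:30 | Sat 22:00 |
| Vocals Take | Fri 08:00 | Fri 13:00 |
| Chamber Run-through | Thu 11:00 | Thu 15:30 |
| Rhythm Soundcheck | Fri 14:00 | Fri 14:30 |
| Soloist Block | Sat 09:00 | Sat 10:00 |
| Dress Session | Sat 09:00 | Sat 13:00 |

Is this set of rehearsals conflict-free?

No

Sorted by start: Chamber Run-through, Rhythm Mixing, Vocals Take, Rhythm Soundcheck, Dress Session, Soloist Block, Brass Rehearsal, Dress Overdub.
Rhythm Mixing starts after Chamber Run-through ends — done with Chamber Run-through.
Vocals Take starts after Rhythm Mixing ends — done with Rhythm Mixing.
Rhythm Soundcheck starts after Vocals Take ends — done with Vocals Take.
Dress Session starts after Rhythm Soundcheck ends — done with Rhythm Soundcheck.
Soloist Block starts before Dress Session ends → Dress Session and Soloist Block overlap.
That's a conflict, so the schedule is not conflict-free.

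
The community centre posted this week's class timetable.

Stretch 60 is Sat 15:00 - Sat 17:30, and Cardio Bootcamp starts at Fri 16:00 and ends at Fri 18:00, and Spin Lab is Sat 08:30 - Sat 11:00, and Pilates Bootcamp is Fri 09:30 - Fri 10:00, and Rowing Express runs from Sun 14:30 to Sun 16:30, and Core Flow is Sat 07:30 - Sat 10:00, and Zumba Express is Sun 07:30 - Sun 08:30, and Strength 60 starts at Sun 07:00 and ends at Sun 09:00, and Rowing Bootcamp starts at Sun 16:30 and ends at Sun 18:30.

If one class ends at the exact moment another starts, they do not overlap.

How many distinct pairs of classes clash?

Sorted by start: Pilates Bootcamp, Cardio Bootcamp, Core Flow, Spin Lab, Stretch 60, Strength 60, Zumba Express, Rowing Express, Rowing Bootcamp.
Cardio Bootcamp starts after Pilates Bootcamp ends, so Pilates Bootcamp has no further overlaps.
Core Flow starts after Cardio Bootcamp ends, so Cardio Bootcamp has no further overlaps.
Spin Lab starts before Core Flow ends → Core Flow and Spin Lab overlap.
Stretch 60 starts after Core Flow ends, so Core Flow has no further overlaps.
Stretch 60 starts after Spin Lab ends, so Spin Lab has no further overlaps.
Strength 60 starts after Stretch 60 ends, so Stretch 60 has no further overlaps.
Zumba Express starts before Strength 60 ends → Strength 60 and Zumba Express overlap.
Rowing Express starts after Strength 60 ends, so Strength 60 has no further overlaps.
Rowing Express starts after Zumba Express ends, so Zumba Express has no further overlaps.
Rowing Bootcamp starts exactly when Rowing Express ends (back-to-back, no overlap).
Overlapping pairs: Core Flow & Spin Lab, Strength 60 & Zumba Express — 2 in total.

2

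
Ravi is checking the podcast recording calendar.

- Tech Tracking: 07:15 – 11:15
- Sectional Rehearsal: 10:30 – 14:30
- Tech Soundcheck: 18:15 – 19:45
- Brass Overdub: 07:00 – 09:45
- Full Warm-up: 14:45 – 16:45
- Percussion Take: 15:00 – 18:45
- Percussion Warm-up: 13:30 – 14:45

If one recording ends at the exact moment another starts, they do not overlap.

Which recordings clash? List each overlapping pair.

Sorted by start: Brass Overdub, Tech Tracking, Sectional Rehearsal, Percussion Warm-up, Full Warm-up, Percussion Take, Tech Soundcheck.
Tech Tracking starts before Brass Overdub ends → Brass Overdub and Tech Tracking overlap.
Sectional Rehearsal starts after Brass Overdub ends, so Brass Overdub has no further overlaps.
Sectional Rehearsal starts before Tech Tracking ends → Tech Tracking and Sectional Rehearsal overlap.
Percussion Warm-up starts after Tech Tracking ends, so Tech Tracking has no further overlaps.
Percussion Warm-up starts before Sectional Rehearsal ends → Sectional Rehearsal and Percussion Warm-up overlap.
Full Warm-up starts after Sectional Rehearsal ends, so Sectional Rehearsal has no further overlaps.
Full Warm-up starts exactly when Percussion Warm-up ends (back-to-back, no overlap), so Percussion Warm-up has no further overlaps.
Percussion Take starts before Full Warm-up ends → Full Warm-up and Percussion Take overlap.
Tech Soundcheck starts after Full Warm-up ends.
Tech Soundcheck starts before Percussion Take ends → Percussion Take and Tech Soundcheck overlap.

Brass Overdub & Tech Tracking, Full Warm-up & Percussion Take, Percussion Take & Tech Soundcheck, Percussion Warm-up & Sectional Rehearsal, Sectional Rehearsal & Tech Tracking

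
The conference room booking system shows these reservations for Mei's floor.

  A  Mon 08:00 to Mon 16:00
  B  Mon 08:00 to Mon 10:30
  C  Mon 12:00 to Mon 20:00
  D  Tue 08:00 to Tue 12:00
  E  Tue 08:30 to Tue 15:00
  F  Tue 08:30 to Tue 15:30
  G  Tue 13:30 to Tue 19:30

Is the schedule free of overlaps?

No

Sorted by start: A, B, C, D, E, F, G.
B starts before A ends → A and B overlap.
That's a conflict, so the schedule is not conflict-free.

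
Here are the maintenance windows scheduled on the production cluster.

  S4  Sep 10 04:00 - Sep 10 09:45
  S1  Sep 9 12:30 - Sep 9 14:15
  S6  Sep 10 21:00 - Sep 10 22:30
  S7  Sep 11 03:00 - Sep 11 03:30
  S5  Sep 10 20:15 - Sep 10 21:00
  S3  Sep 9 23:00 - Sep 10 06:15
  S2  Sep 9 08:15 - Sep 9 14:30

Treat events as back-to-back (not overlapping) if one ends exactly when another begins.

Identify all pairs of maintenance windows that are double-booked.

S1 & S2, S3 & S4

Sorted by start: S2, S1, S3, S4, S5, S6, S7.
S1 starts before S2 ends → S2 and S1 overlap.
S3 starts after S2 ends, so S2 has no further overlaps.
S3 starts after S1 ends, so S1 has no further overlaps.
S4 starts before S3 ends → S3 and S4 overlap.
S5 starts after S3 ends, so S3 has no further overlaps.
S5 starts after S4 ends, so S4 has no further overlaps.
S6 starts exactly when S5 ends (back-to-back, no overlap), so S5 has no further overlaps.
S7 starts after S6 ends.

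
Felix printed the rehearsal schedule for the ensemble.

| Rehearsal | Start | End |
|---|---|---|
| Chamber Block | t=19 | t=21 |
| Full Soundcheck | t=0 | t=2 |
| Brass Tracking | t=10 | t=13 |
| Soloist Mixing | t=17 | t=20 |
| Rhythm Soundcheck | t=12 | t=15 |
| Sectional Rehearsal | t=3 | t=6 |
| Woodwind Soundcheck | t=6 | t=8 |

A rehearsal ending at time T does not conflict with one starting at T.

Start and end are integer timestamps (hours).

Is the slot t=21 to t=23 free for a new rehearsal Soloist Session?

Full Soundcheck: ends t=2 at or before Soloist Session starts t=21 → clear.
Sectional Rehearsal: ends t=6 at or before Soloist Session starts t=21 → clear.
Woodwind Soundcheck: ends t=8 at or before Soloist Session starts t=21 → clear.
Brass Tracking: ends t=13 at or before Soloist Session starts t=21 → clear.
Rhythm Soundcheck: ends t=15 at or before Soloist Session starts t=21 → clear.
Soloist Mixing: ends t=20 at or before Soloist Session starts t=21 → clear.
Chamber Block: ends t=21 at or before Soloist Session starts t=21 → clear.

Yes — the slot is free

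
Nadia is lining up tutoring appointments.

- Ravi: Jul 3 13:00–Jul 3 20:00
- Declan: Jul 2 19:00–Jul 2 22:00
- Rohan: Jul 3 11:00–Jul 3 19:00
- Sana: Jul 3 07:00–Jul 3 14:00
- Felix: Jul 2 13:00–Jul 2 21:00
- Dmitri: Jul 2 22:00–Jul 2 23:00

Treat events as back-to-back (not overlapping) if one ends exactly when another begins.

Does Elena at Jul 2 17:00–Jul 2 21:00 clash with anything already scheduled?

Felix: starts Jul 2 13:00 before Elena ends Jul 2 21:00, and ends Jul 2 21:00 after Elena starts Jul 2 17:00 → overlap.
Declan: starts Jul 2 19:00 before Elena ends Jul 2 21:00, and ends Jul 2 22:00 after Elena starts Jul 2 17:00 → overlap.
Dmitri: starts Jul 2 22:00 at or after Elena ends Jul 2 21:00 → clear.
Sana: starts Jul 3 07:00 at or after Elena ends Jul 2 21:00 → clear.
Rohan: starts Jul 3 11:00 at or after Elena ends Jul 2 21:00 → clear.
Ravi: starts Jul 3 13:00 at or after Elena ends Jul 2 21:00 → clear.
Elena overlaps Declan, Felix.

Yes — it overlaps Declan, Felix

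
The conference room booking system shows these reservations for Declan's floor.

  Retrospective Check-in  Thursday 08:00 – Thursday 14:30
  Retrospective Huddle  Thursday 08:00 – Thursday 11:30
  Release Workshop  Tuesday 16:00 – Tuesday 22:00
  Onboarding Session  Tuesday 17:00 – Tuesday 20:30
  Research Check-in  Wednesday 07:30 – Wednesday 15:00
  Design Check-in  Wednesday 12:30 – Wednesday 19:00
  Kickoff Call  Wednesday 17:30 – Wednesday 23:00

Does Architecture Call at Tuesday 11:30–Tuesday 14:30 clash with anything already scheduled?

Release Workshop: starts Tuesday 16:00 at or after Architecture Call ends Tuesday 14:30 → clear.
Onboarding Session: starts Tuesday 17:00 at or after Architecture Call ends Tuesday 14:30 → clear.
Research Check-in: starts Wednesday 07:30 at or after Architecture Call ends Tuesday 14:30 → clear.
Design Check-in: starts Wednesday 12:30 at or after Architecture Call ends Tuesday 14:30 → clear.
Kickoff Call: starts Wednesday 17:30 at or after Architecture Call ends Tuesday 14:30 → clear.
Retrospective Huddle: starts Thursday 08:00 at or after Architecture Call ends Tuesday 14:30 → clear.
Retrospective Check-in: starts Thursday 08:00 at or after Architecture Call ends Tuesday 14:30 → clear.

No — it doesn't clash with anything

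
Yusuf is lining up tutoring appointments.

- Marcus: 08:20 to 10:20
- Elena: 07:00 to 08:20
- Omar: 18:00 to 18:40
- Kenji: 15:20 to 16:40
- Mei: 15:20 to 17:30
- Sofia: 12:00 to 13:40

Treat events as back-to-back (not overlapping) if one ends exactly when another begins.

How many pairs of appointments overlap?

Sorted by start: Elena, Marcus, Sofia, Mei, Kenji, Omar.
Marcus starts exactly when Elena ends (back-to-back, no overlap); Elena is clear from here.
Sofia starts after Marcus ends; Marcus is clear from here.
Mei starts after Sofia ends; Sofia is clear from here.
Kenji starts before Mei ends → Mei and Kenji overlap.
Omar starts after Mei ends.
Omar starts after Kenji ends.
Overlapping pairs: Kenji & Mei — 1 in total.

1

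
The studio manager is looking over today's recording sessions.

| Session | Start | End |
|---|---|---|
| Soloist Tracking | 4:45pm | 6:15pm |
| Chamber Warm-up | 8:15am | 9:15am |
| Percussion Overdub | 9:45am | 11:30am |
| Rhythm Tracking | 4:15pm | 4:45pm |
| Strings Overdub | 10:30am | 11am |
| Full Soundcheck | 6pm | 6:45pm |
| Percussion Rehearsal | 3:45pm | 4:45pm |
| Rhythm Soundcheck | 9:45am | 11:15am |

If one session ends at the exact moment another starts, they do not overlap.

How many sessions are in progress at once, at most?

3

Sort all start/end points and keep a running count:
8:15am start Chamber Warm-up → 1
9:15am end Chamber Warm-up → 0
9:45am start Percussion Overdub → 1
9:45am start Rhythm Soundcheck → 2
10:30am start Strings Overdub → 3
11am end Strings Overdub → 2
11:15am end Rhythm Soundcheck → 1
11:30am end Percussion Overdub → 0
3:45pm start Percussion Rehearsal → 1
4:15pm start Rhythm Tracking → 2
4:45pm end Percussion Rehearsal → 1
4:45pm end Rhythm Tracking → 0
4:45pm start Soloist Tracking → 1
6pm start Full Soundcheck → 2
6:15pm end Soloist Tracking → 1
6:45pm end Full Soundcheck → 0
Peak is 3, at 10:30am (Percussion Overdub, Rhythm Soundcheck, Strings Overdub).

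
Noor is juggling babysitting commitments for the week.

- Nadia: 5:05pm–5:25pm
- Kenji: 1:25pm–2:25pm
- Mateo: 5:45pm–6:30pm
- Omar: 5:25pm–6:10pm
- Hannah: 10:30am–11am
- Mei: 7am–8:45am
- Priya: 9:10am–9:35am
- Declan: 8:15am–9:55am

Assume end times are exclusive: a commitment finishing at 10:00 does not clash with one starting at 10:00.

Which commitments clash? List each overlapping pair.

Two intervals overlap when each starts before the other ends.
Sorted by start: Mei, Declan, Priya, Hannah, Kenji, Nadia, Omar, Mateo.
Declan starts before Mei ends → Mei and Declan overlap.
Priya starts after Mei ends, so nothing later overlaps Mei either.
Priya starts before Declan ends → Declan and Priya overlap.
Hannah starts after Declan ends, so nothing later overlaps Declan either.
Hannah starts after Priya ends, so nothing later overlaps Priya either.
Kenji starts after Hannah ends, so nothing later overlaps Hannah either.
Nadia starts after Kenji ends, so nothing later overlaps Kenji either.
Omar starts exactly when Nadia ends (back-to-back, no overlap), so nothing later overlaps Nadia either.
Mateo starts before Omar ends → Omar and Mateo overlap.

Declan & Mei, Declan & Priya, Mateo & Omar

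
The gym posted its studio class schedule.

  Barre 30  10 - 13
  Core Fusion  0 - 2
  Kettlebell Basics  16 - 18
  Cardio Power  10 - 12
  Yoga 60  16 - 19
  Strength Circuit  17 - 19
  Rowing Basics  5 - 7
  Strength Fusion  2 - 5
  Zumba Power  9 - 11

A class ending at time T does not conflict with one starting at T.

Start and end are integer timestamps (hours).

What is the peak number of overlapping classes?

3

Walk through starts and ends in time order (an end at T is processed before a start at T):
0 start Core Fusion → 1
2 end Core Fusion → 0
2 start Strength Fusion → 1
5 end Strength Fusion → 0
5 start Rowing Basics → 1
7 end Rowing Basics → 0
9 start Zumba Power → 1
10 start Barre 30 → 2
10 start Cardio Power → 3
11 end Zumba Power → 2
12 end Cardio Power → 1
13 end Barre 30 → 0
16 start Kettlebell Basics → 1
16 start Yoga 60 → 2
17 start Strength Circuit → 3
18 end Kettlebell Basics → 2
19 end Strength Circuit → 1
19 end Yoga 60 → 0
Peak is 3, at 10 (Barre 30, Cardio Power, Zumba Power).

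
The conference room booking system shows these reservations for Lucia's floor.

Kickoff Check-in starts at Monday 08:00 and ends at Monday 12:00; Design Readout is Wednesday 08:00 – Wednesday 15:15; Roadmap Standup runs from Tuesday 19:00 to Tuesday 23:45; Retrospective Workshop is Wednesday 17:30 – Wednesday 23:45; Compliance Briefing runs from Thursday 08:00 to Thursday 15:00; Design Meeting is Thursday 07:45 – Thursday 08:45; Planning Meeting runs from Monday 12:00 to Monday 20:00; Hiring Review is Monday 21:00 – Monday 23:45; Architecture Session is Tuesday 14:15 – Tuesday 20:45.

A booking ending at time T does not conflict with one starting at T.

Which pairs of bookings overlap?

Sorted by start: Kickoff Check-in, Planning Meeting, Hiring Review, Architecture Session, Roadmap Standup, Design Readout, Retrospective Workshop, Design Meeting, Compliance Briefing.
Planning Meeting starts exactly when Kickoff Check-in ends (back-to-back, no overlap), so Kickoff Check-in has no further overlaps.
Hiring Review starts after Planning Meeting ends, so Planning Meeting has no further overlaps.
Architecture Session starts after Hiring Review ends, so Hiring Review has no further overlaps.
Roadmap Standup starts before Architecture Session ends → Architecture Session and Roadmap Standup overlap.
Design Readout starts after Architecture Session ends, so Architecture Session has no further overlaps.
Design Readout starts after Roadmap Standup ends, so Roadmap Standup has no further overlaps.
Retrospective Workshop starts after Design Readout ends, so Design Readout has no further overlaps.
Design Meeting starts after Retrospective Workshop ends, so Retrospective Workshop has no further overlaps.
Compliance Briefing starts before Design Meeting ends → Design Meeting and Compliance Briefing overlap.

Architecture Session & Roadmap Standup, Compliance Briefing & Design Meeting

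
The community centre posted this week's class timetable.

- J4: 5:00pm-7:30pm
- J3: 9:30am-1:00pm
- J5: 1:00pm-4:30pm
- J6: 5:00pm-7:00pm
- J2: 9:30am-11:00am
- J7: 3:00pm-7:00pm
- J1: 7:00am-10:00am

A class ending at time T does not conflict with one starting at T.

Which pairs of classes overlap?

J1 & J2, J1 & J3, J2 & J3, J4 & J6, J4 & J7, J5 & J7, J6 & J7

Sorted by start: J1, J2, J3, J5, J7, J4, J6.
J2 starts before J1 ends → J1 and J2 overlap.
J3 starts before J1 ends → J1 and J3 overlap.
J5 starts after J1 ends, so nothing later overlaps J1 either.
J3 starts before J2 ends → J2 and J3 overlap.
J5 starts after J2 ends, so nothing later overlaps J2 either.
J5 starts exactly when J3 ends (back-to-back, no overlap), so nothing later overlaps J3 either.
J7 starts before J5 ends → J5 and J7 overlap.
J4 starts after J5 ends, so nothing later overlaps J5 either.
J4 starts before J7 ends → J7 and J4 overlap.
J6 starts before J7 ends → J7 and J6 overlap.
J6 starts before J4 ends → J4 and J6 overlap.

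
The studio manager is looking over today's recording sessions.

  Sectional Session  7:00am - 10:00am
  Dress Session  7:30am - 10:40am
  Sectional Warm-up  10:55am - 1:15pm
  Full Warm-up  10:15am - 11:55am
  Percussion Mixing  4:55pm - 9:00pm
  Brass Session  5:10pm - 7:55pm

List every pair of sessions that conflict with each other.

Check each pair: they overlap iff neither finishes before the other starts.
Sorted by start: Sectional Session, Dress Session, Full Warm-up, Sectional Warm-up, Percussion Mixing, Brass Session.
Dress Session starts before Sectional Session ends → Sectional Session and Dress Session overlap.
Full Warm-up starts after Sectional Session ends, so Sectional Session has no further overlaps.
Full Warm-up starts before Dress Session ends → Dress Session and Full Warm-up overlap.
Sectional Warm-up starts after Dress Session ends, so Dress Session has no further overlaps.
Sectional Warm-up starts before Full Warm-up ends → Full Warm-up and Sectional Warm-up overlap.
Percussion Mixing starts after Full Warm-up ends, so Full Warm-up has no further overlaps.
Percussion Mixing starts after Sectional Warm-up ends, so Sectional Warm-up has no further overlaps.
Brass Session starts before Percussion Mixing ends → Percussion Mixing and Brass Session overlap.

Brass Session & Percussion Mixing, Dress Session & Full Warm-up, Dress Session & Sectional Session, Full Warm-up & Sectional Warm-up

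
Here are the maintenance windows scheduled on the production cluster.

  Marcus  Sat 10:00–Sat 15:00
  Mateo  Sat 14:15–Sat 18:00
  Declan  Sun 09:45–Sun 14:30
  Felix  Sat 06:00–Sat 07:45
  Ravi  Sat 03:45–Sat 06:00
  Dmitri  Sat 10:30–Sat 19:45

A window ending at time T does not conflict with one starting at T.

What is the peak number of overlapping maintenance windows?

Walk through starts and ends in time order (an end at T is processed before a start at T):
Sat 03:45 start Ravi → 1
Sat 06:00 end Ravi → 0
Sat 06:00 start Felix → 1
Sat 07:45 end Felix → 0
Sat 10:00 start Marcus → 1
Sat 10:30 start Dmitri → 2
Sat 14:15 start Mateo → 3
Sat 15:00 end Marcus → 2
Sat 18:00 end Mateo → 1
Sat 19:45 end Dmitri → 0
Sun 09:45 start Declan → 1
Sun 14:30 end Declan → 0
Peak is 3, at Sat 14:15 (Dmitri, Marcus, Mateo).

3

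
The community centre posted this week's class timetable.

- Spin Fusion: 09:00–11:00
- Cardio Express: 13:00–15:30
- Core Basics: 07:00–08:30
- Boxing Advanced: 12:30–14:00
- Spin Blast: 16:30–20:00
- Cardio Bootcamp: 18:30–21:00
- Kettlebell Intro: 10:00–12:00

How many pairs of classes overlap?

3

Sorted by start: Core Basics, Spin Fusion, Kettlebell Intro, Boxing Advanced, Cardio Express, Spin Blast, Cardio Bootcamp.
Spin Fusion starts after Core Basics ends; Core Basics is clear from here.
Kettlebell Intro starts before Spin Fusion ends → Spin Fusion and Kettlebell Intro overlap.
Boxing Advanced starts after Spin Fusion ends; Spin Fusion is clear from here.
Boxing Advanced starts after Kettlebell Intro ends; Kettlebell Intro is clear from here.
Cardio Express starts before Boxing Advanced ends → Boxing Advanced and Cardio Express overlap.
Spin Blast starts after Boxing Advanced ends; Boxing Advanced is clear from here.
Spin Blast starts after Cardio Express ends; Cardio Express is clear from here.
Cardio Bootcamp starts before Spin Blast ends → Spin Blast and Cardio Bootcamp overlap.
Overlapping pairs: Boxing Advanced & Cardio Express, Cardio Bootcamp & Spin Blast, Kettlebell Intro & Spin Fusion — 3 in total.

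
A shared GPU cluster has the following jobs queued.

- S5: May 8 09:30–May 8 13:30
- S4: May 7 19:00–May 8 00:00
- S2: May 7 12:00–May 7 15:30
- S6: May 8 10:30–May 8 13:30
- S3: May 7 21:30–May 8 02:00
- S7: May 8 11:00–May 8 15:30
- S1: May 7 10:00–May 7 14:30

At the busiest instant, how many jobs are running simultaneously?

Sort all start/end points and keep a running count:
May 7 10:00 start S1 → 1
May 7 12:00 start S2 → 2
May 7 14:30 end S1 → 1
May 7 15:30 end S2 → 0
May 7 19:00 start S4 → 1
May 7 21:30 start S3 → 2
May 8 00:00 end S4 → 1
May 8 02:00 end S3 → 0
May 8 09:30 start S5 → 1
May 8 10:30 start S6 → 2
May 8 11:00 start S7 → 3
May 8 13:30 end S5 → 2
May 8 13:30 end S6 → 1
May 8 15:30 end S7 → 0
Peak is 3, at May 8 11:00 (S5, S6, S7).

3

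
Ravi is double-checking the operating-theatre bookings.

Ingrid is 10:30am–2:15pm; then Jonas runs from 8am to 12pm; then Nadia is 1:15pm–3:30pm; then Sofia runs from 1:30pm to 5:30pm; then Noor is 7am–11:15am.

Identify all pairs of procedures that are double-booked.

Sorted by start: Noor, Jonas, Ingrid, Nadia, Sofia.
Jonas starts before Noor ends → Noor and Jonas overlap.
Ingrid starts before Noor ends → Noor and Ingrid overlap.
Nadia starts after Noor ends, so nothing later overlaps Noor either.
Ingrid starts before Jonas ends → Jonas and Ingrid overlap.
Nadia starts after Jonas ends, so nothing later overlaps Jonas either.
Nadia starts before Ingrid ends → Ingrid and Nadia overlap.
Sofia starts before Ingrid ends → Ingrid and Sofia overlap.
Sofia starts before Nadia ends → Nadia and Sofia overlap.

Ingrid & Jonas, Ingrid & Nadia, Ingrid & Noor, Ingrid & Sofia, Jonas & Noor, Nadia & Sofia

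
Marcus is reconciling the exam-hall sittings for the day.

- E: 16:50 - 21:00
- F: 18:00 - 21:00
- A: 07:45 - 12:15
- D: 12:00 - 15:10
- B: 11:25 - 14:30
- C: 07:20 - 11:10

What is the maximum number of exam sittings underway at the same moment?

3

Sort all start/end points and keep a running count:
07:20 start C → 1
07:45 start A → 2
11:10 end C → 1
11:25 start B → 2
12:00 start D → 3
12:15 end A → 2
14:30 end B → 1
15:10 end D → 0
16:50 start E → 1
18:00 start F → 2
21:00 end E → 1
21:00 end F → 0
Peak is 3, at 12:00 (A, B, D).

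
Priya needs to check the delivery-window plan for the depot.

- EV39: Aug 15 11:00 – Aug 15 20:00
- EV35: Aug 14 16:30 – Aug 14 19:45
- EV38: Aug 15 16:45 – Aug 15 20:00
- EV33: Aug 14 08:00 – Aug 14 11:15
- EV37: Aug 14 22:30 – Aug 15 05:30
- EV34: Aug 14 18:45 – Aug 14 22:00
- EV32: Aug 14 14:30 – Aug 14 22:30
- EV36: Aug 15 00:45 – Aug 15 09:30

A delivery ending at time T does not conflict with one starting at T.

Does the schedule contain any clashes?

Yes

Check each pair: they overlap iff neither finishes before the other starts.
Sorted by start: EV33, EV32, EV35, EV34, EV37, EV36, EV39, EV38.
EV32 starts after EV33 ends; EV33 is clear from here.
EV35 starts before EV32 ends → EV32 and EV35 overlap.
That's a conflict, so the schedule is not conflict-free.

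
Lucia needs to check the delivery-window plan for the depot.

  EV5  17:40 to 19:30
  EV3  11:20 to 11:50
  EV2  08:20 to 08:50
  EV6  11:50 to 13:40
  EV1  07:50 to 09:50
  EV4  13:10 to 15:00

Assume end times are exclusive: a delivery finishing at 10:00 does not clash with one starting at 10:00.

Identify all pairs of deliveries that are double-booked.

Sorted by start: EV1, EV2, EV3, EV6, EV4, EV5.
EV2 starts before EV1 ends → EV1 and EV2 overlap.
EV3 starts after EV1 ends; EV1 is clear from here.
EV3 starts after EV2 ends; EV2 is clear from here.
EV6 starts exactly when EV3 ends (back-to-back, no overlap); EV3 is clear from here.
EV4 starts before EV6 ends → EV6 and EV4 overlap.
EV5 starts after EV6 ends.
EV5 starts after EV4 ends.

EV1 & EV2, EV4 & EV6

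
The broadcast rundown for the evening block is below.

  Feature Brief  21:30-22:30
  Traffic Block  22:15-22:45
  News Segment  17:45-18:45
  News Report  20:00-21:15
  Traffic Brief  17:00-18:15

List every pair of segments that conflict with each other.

Feature Brief & Traffic Block, News Segment & Traffic Brief

Check each pair: they overlap iff neither finishes before the other starts.
Sorted by start: Traffic Brief, News Segment, News Report, Feature Brief, Traffic Block.
News Segment starts before Traffic Brief ends → Traffic Brief and News Segment overlap.
News Report starts after Traffic Brief ends, so nothing later overlaps Traffic Brief either.
News Report starts after News Segment ends, so nothing later overlaps News Segment either.
Feature Brief starts after News Report ends, so nothing later overlaps News Report either.
Traffic Block starts before Feature Brief ends → Feature Brief and Traffic Block overlap.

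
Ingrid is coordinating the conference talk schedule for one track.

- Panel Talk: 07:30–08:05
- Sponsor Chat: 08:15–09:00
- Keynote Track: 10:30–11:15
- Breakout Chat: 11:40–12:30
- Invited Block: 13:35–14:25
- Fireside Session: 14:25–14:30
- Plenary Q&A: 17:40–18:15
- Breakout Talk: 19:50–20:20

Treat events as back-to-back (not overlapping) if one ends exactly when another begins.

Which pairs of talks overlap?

Two intervals overlap when each starts before the other ends.
Sorted by start: Panel Talk, Sponsor Chat, Keynote Track, Breakout Chat, Invited Block, Fireside Session, Plenary Q&A, Breakout Talk.
Sponsor Chat starts after Panel Talk ends, so Panel Talk has no further overlaps.
Keynote Track starts after Sponsor Chat ends, so Sponsor Chat has no further overlaps.
Breakout Chat starts after Keynote Track ends, so Keynote Track has no further overlaps.
Invited Block starts after Breakout Chat ends, so Breakout Chat has no further overlaps.
Fireside Session starts exactly when Invited Block ends (back-to-back, no overlap), so Invited Block has no further overlaps.
Plenary Q&A starts after Fireside Session ends, so Fireside Session has no further overlaps.
Breakout Talk starts after Plenary Q&A ends.

none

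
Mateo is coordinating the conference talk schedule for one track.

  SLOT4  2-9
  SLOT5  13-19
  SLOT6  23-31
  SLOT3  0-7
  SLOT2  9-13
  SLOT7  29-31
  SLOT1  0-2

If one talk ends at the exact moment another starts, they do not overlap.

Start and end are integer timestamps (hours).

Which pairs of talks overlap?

Sorted by start: SLOT1, SLOT3, SLOT4, SLOT2, SLOT5, SLOT6, SLOT7.
SLOT3 starts before SLOT1 ends → SLOT1 and SLOT3 overlap.
SLOT4 starts exactly when SLOT1 ends (back-to-back, no overlap) — done with SLOT1.
SLOT4 starts before SLOT3 ends → SLOT3 and SLOT4 overlap.
SLOT2 starts after SLOT3 ends — done with SLOT3.
SLOT2 starts exactly when SLOT4 ends (back-to-back, no overlap) — done with SLOT4.
SLOT5 starts exactly when SLOT2 ends (back-to-back, no overlap) — done with SLOT2.
SLOT6 starts after SLOT5 ends — done with SLOT5.
SLOT7 starts before SLOT6 ends → SLOT6 and SLOT7 overlap.

SLOT1 & SLOT3, SLOT3 & SLOT4, SLOT6 & SLOT7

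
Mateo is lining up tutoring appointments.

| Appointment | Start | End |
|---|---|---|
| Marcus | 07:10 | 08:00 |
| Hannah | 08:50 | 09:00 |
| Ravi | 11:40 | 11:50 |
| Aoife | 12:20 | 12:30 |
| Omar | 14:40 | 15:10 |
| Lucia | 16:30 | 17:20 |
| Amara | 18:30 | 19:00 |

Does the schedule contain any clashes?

No

Sorted by start: Marcus, Hannah, Ravi, Aoife, Omar, Lucia, Amara.
Hannah starts after Marcus ends — done with Marcus.
Ravi starts after Hannah ends — done with Hannah.
Aoife starts after Ravi ends — done with Ravi.
Omar starts after Aoife ends — done with Aoife.
Lucia starts after Omar ends — done with Omar.
Amara starts after Lucia ends.
Every pair is clear; the schedule has no overlaps.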